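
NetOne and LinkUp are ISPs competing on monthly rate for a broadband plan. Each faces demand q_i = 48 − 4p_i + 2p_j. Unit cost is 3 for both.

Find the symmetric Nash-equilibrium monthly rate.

NetOne's profit: π = (p_{NetOne} − 3)(48 − 4p_{NetOne} + 2p_{LinkUp}).
∂π/∂p_{NetOne} = 60 − 8p_{NetOne} + 2p_{LinkUp} = 0 ⇒ p_{NetOne} = 7.5 + 0.25p_{LinkUp}.
The game is symmetric, so in equilibrium p_{LinkUp} = p_{NetOne}: the reaction function gives 0.75p_{NetOne} = 7.5, hence p_{NetOne} = 10.

10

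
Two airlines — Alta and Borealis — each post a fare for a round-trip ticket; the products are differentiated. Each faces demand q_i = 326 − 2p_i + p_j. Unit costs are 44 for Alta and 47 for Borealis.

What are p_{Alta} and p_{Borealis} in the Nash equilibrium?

138.4, 139.6

Alta's profit: π = (p_{Alta} − 44)(326 − 2p_{Alta} + p_{Borealis}).
∂π/∂p_{Alta} = 414 − 4p_{Alta} + p_{Borealis} = 0 ⇒ p_{Alta} = 103.5 + 0.25p_{Borealis}.
Similarly p_{Borealis} = 105 + 0.25p_{Alta}.
Plugging p_{Borealis} into Alta's best response: p_{Alta} = 103.5 + 0.25(105 + 0.25p_{Alta}) ⇒ 0.9375p_{Alta} = 129.75, so p_{Alta} = 138.4.
Then p_{Borealis} = 105 + 0.25·138.4 = 139.6.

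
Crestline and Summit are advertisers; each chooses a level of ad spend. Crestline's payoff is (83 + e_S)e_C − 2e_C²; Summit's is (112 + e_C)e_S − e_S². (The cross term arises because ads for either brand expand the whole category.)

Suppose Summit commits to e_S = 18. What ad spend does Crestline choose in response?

25.25

Expanding Crestline's payoff: 83e_C + e_Se_C − 2e_C².
∂π/∂e_C = 83 + e_S − 4e_C = 0, so e_C = 20.75 + 0.25e_S.
At e_S = 18: e_C = 20.75 + 0.25·18 = 25.25.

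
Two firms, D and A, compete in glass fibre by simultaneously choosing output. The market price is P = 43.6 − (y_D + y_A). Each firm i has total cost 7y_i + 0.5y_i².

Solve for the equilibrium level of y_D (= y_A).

9.15

Firm D's profit: π = y_D(43.6 − (y_D + y_A)) − 7y_D − 0.5y_D².
∂π/∂y_D = 36.6 − 3y_D − y_A = 0, so y_D = 12.2 − (1/3)y_A.
Setting y_D = y_A in the reaction function: y_D = 12.2 − (1/3)y_D, so y_D = 12.2 / (4/3) = 9.15.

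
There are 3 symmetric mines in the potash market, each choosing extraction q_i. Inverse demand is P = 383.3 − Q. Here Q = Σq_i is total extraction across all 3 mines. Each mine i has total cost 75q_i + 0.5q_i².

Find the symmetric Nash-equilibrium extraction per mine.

A representative mine's profit is π_i = q_i(383.3 − Q) − 75q_i − 0.5q_i², with Q = q_i + Σ_{j≠i} q_j.
First-order condition: 308.3 − 3q_i − Σ_{j≠i} q_j = 0.
In a symmetric equilibrium every mine chooses the same q, so Σ_{j≠i} q_j = 2q. The condition becomes 308.3 − 5q = 0, giving q = 308.3/5 = 61.66.

61.66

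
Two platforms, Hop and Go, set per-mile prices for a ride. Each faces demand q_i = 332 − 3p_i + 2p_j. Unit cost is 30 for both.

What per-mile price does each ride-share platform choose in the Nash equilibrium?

105.5

Hop's profit: π = (p_{Hop} − 30)(332 − 3p_{Hop} + 2p_{Go}).
∂π/∂p_{Hop} = 422 − 6p_{Hop} + 2p_{Go} = 0 ⇒ p_{Hop} = 211/3 + (1/3)p_{Go}.
Setting p_{Hop} = p_{Go} in the reaction function: p_{Hop} = 211/3 + (1/3)p_{Hop}, so p_{Hop} = (211/3) / (2/3) = 105.5.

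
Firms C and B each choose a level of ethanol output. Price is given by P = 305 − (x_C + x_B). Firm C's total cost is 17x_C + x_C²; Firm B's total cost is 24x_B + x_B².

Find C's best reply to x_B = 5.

70.75

Firm C's profit: π = x_C(305 − (x_C + x_B)) − 17x_C − x_C².
∂π/∂x_C = 288 − 4x_C − x_B = 0, so x_C = 72 − 0.25x_B.
At x_B = 5: x_C = 72 − 0.25·5 = 70.75.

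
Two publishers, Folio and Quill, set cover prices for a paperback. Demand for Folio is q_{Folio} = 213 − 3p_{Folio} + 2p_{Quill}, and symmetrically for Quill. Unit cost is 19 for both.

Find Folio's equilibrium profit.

7056.75

Folio's profit: π = (p_{Folio} − 19)(213 − 3p_{Folio} + 2p_{Quill}).
∂π/∂p_{Folio} = 270 − 6p_{Folio} + 2p_{Quill} = 0 ⇒ p_{Folio} = 45 + (1/3)p_{Quill}.
By symmetry p_{Quill} = p_{Folio}; substituting into the reaction function, (2/3)p_{Folio} = 45 and p_{Folio} = 67.5.
q_{Folio} = 213 − 3·67.5 + 2·67.5 = 145.5.
Profit = (67.5 − 19)·145.5 = 7056.75.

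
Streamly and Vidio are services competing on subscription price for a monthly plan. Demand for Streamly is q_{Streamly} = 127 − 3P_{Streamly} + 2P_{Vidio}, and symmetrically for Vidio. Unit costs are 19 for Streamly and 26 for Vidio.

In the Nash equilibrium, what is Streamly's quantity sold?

Streamly's profit: π = (P_{Streamly} − 19)(127 − 3P_{Streamly} + 2P_{Vidio}).
∂π/∂P_{Streamly} = 184 − 6P_{Streamly} + 2P_{Vidio} = 0 ⇒ P_{Streamly} = 92/3 + (1/3)P_{Vidio}.
Similarly P_{Vidio} = 205/6 + (1/3)P_{Streamly}.
Plugging P_{Vidio} into Streamly's best response: P_{Streamly} = 92/3 + (1/3)(205/6 + (1/3)P_{Streamly}) ⇒ (8/9)P_{Streamly} = 757/18, so P_{Streamly} = 47.3125.
Then P_{Vidio} = 205/6 + (1/3)·47.3125 = 49.9375.
q_{Streamly} = 127 − 3·47.3125 + 2·49.9375 = 84.9375.

84.9375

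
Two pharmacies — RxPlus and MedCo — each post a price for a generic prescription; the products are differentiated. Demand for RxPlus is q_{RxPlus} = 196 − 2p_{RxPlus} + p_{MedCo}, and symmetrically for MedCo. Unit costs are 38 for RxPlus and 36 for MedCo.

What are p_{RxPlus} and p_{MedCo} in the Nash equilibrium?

RxPlus's profit: π = (p_{RxPlus} − 38)(196 − 2p_{RxPlus} + p_{MedCo}).
∂π/∂p_{RxPlus} = 272 − 4p_{RxPlus} + p_{MedCo} = 0 ⇒ p_{RxPlus} = 68 + 0.25p_{MedCo}.
Similarly p_{MedCo} = 67 + 0.25p_{RxPlus}.
Substituting the second reaction function into the first: p_{RxPlus} = 68 + 0.25(67 + 0.25p_{RxPlus}), which gives 0.9375p_{RxPlus} = 84.75 ⇒ p_{RxPlus} = 90.4.
Then p_{MedCo} = 67 + 0.25·90.4 = 89.6.

90.4, 89.6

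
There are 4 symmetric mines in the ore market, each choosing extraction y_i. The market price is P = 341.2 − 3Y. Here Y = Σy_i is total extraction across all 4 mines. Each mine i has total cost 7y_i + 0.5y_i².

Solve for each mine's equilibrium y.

A representative mine's profit is π_i = y_i(341.2 − 3Y) − 7y_i − 0.5y_i², with Y = y_i + Σ_{j≠i} y_j.
First-order condition: 334.2 − 7y_i − 3Σ_{j≠i} y_j = 0.
In a symmetric equilibrium every mine chooses the same y, so Σ_{j≠i} y_j = 3y. The condition becomes 334.2 − 16y = 0, giving y = 334.2/16 = 20.8875.

20.8875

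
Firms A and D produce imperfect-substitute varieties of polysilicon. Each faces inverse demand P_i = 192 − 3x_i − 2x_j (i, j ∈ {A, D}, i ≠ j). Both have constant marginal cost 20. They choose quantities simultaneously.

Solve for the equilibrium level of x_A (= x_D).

Firm A's profit: π = x_A(192 − 3x_A − 2x_D) − 20x_A.
∂π/∂x_A = 172 − 6x_A − 2x_D = 0 ⇒ x_A = 86/3 − (1/3)x_D.
By symmetry x_D = x_A; substituting into the reaction function, (4/3)x_A = 86/3 and x_A = 21.5.

21.5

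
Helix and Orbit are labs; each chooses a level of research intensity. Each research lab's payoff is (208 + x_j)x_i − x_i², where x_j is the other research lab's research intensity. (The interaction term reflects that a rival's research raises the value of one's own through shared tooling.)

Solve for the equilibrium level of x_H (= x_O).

Helix's payoff is (208 + x_O)x_H − x_H².
∂π/∂x_H = 208 + x_O − 2x_H = 0, so x_H = 104 + 0.5x_O.
The game is symmetric, so in equilibrium x_O = x_H: the reaction function gives 0.5x_H = 104, hence x_H = 208.

208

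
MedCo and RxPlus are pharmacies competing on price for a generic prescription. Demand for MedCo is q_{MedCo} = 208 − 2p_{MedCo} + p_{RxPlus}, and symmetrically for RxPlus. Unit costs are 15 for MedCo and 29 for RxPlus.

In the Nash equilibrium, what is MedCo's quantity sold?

132.4

MedCo's profit: π = (p_{MedCo} − 15)(208 − 2p_{MedCo} + p_{RxPlus}).
∂π/∂p_{MedCo} = 238 − 4p_{MedCo} + p_{RxPlus} = 0 ⇒ p_{MedCo} = 59.5 + 0.25p_{RxPlus}.
Similarly p_{RxPlus} = 66.5 + 0.25p_{MedCo}.
Solving the two reaction functions simultaneously: (1 − (0.25)(0.25))p_{MedCo} = 59.5 + 0.25·66.5, so 0.9375p_{MedCo} = 76.125 and p_{MedCo} = 81.2.
Then p_{RxPlus} = 66.5 + 0.25·81.2 = 86.8.
q_{MedCo} = 208 − 2·81.2 + 86.8 = 132.4.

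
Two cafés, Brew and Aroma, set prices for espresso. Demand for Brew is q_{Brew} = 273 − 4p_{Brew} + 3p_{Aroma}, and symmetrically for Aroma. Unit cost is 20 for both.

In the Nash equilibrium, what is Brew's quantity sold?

202.4

Brew's profit: π = (p_{Brew} − 20)(273 − 4p_{Brew} + 3p_{Aroma}).
∂π/∂p_{Brew} = 353 − 8p_{Brew} + 3p_{Aroma} = 0 ⇒ p_{Brew} = 44.125 + 0.375p_{Aroma}.
By symmetry p_{Aroma} = p_{Brew}; substituting into the reaction function, 0.625p_{Brew} = 44.125 and p_{Brew} = 70.6.
q_{Brew} = 273 − 4·70.6 + 3·70.6 = 202.4.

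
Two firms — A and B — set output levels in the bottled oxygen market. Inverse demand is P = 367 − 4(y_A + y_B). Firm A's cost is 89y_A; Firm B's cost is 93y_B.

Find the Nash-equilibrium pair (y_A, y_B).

23.5, 22.5

Firm A's profit: π = y_A(367 − 4(y_A + y_B)) − 89y_A.
∂π/∂y_A = 278 − 8y_A − 4y_B = 0, so y_A = 34.75 − 0.5y_B.
By the same steps for B: y_B = 34.25 − 0.5y_A.
Substituting the second reaction function into the first: y_A = 34.75 − 0.5(34.25 − 0.5y_A), which gives 0.75y_A = 17.625 ⇒ y_A = 23.5.
Then y_B = 34.25 − 0.5·23.5 = 22.5.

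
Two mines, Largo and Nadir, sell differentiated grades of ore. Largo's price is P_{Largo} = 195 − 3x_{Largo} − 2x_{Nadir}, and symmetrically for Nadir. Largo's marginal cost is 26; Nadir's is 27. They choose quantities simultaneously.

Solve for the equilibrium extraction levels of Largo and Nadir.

21.1875, 20.9375

Mine Largo's profit: π = x_{Largo}(195 − 3x_{Largo} − 2x_{Nadir}) − 26x_{Largo}.
∂π/∂x_{Largo} = 169 − 6x_{Largo} − 2x_{Nadir} = 0 ⇒ x_{Largo} = 169/6 − (1/3)x_{Nadir}.
Similarly x_{Nadir} = 28 − (1/3)x_{Largo}.
Solving the two reaction functions simultaneously: (1 − (−1/3)(−1/3))x_{Largo} = 169/6 − (1/3)·28, so (8/9)x_{Largo} = 113/6 and x_{Largo} = 21.1875.
Then x_{Nadir} = 28 − (1/3)·21.1875 = 20.9375.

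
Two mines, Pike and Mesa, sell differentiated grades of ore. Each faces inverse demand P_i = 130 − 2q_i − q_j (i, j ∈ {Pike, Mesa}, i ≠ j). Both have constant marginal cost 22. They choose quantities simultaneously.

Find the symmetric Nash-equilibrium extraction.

21.6

Mine Pike's profit: π = q_{Pike}(130 − 2q_{Pike} − q_{Mesa}) − 22q_{Pike}.
∂π/∂q_{Pike} = 108 − 4q_{Pike} − q_{Mesa} = 0 ⇒ q_{Pike} = 27 − 0.25q_{Mesa}.
By symmetry q_{Mesa} = q_{Pike}; substituting into the reaction function, 1.25q_{Pike} = 27 and q_{Pike} = 21.6.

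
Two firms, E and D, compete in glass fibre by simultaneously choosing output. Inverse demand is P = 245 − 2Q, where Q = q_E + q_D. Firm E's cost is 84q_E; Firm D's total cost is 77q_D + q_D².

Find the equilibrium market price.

Firm E's profit: π = q_E(245 − 2(q_E + q_D)) − 84q_E.
∂π/∂q_E = 161 − 4q_E − 2q_D = 0, so q_E = 40.25 − 0.5q_D.
For D: ∂π/∂q_D = 168 − 6q_D − 2q_E = 0 ⇒ q_D = 28 − (1/3)q_E.
Solving the two reaction functions simultaneously: (1 − (−0.5)(−1/3))q_E = 40.25 − 0.5·28, so (5/6)q_E = 26.25 and q_E = 31.5.
Then q_D = 28 − (1/3)·31.5 = 17.5.
Equilibrium price: P = 245 − 2·49 = 147.

147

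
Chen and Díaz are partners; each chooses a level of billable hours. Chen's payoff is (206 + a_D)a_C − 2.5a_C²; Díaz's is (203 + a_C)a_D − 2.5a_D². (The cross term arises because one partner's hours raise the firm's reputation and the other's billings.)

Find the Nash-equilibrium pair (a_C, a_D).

51.375, 50.875

Expanding Chen's payoff: 206a_C + a_Da_C − 2.5a_C².
∂π/∂a_C = 206 + a_D − 5a_C = 0, so a_C = 41.2 + 0.2a_D.
Likewise for Díaz: a_D = 40.6 + 0.2a_C.
Solving the two reaction functions simultaneously: (1 − (0.2)(0.2))a_C = 41.2 + 0.2·40.6, so 0.96a_C = 49.32 and a_C = 51.375.
Then a_D = 40.6 + 0.2·51.375 = 50.875.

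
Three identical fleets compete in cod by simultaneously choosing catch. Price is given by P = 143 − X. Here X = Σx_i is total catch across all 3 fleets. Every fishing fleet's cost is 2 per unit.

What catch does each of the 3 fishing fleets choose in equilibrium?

A representative fishing fleet's profit is π_i = x_i(143 − X) − 2x_i, with X = x_i + Σ_{j≠i} x_j.
First-order condition: 141 − 2x_i − Σ_{j≠i} x_j = 0.
Imposing symmetry (x_j = x for all j) turns Σ_{j≠i} x_j into 2x, so 141 = 4x and x = 35.25.

35.25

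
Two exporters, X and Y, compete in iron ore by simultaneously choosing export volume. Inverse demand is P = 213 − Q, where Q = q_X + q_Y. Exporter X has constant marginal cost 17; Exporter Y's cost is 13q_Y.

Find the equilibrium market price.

Exporter X's profit: π = q_X(213 − (q_X + q_Y)) − 17q_X.
∂π/∂q_X = 196 − 2q_X − q_Y = 0, so q_X = 98 − 0.5q_Y.
By the same steps for Y: q_Y = 100 − 0.5q_X.
Substituting the second reaction function into the first: q_X = 98 − 0.5(100 − 0.5q_X), which gives 0.75q_X = 48 ⇒ q_X = 64.
Then q_Y = 100 − 0.5·64 = 68.
Equilibrium price: P = 213 − 132 = 81.

81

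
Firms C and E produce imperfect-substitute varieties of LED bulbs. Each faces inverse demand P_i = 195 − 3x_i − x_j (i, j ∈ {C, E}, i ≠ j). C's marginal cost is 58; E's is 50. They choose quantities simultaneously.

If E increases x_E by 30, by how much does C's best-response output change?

-5

Firm C's profit: π = x_C(195 − 3x_C − x_E) − 58x_C.
∂π/∂x_C = 137 − 6x_C − x_E = 0 ⇒ x_C = 137/6 − (1/6)x_E.
The reaction-function slope is −1/6, so a 30-unit rise in x_E moves x_C by −1/6 × 30 = −5. C's best response falls — the actions are strategic substitutes.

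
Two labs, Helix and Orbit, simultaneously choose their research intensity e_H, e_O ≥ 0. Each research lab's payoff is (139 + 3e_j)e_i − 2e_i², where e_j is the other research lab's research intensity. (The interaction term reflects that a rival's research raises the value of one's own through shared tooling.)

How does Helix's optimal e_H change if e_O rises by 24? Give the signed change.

Helix's payoff is (139 + 3e_O)e_H − 2e_H².
∂π/∂e_H = 139 + 3e_O − 4e_H = 0, so e_H = 34.75 + 0.75e_O.
The reaction-function slope is 0.75, so a 24-unit rise in e_O moves e_H by 0.75 × 24 = 18. Helix's best response rises — the actions are strategic complements.

18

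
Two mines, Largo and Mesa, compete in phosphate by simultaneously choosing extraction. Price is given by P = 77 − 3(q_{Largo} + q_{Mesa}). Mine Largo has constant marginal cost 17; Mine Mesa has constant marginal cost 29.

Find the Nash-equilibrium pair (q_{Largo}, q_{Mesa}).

Mine Largo's profit: π = q_{Largo}(77 − 3(q_{Largo} + q_{Mesa})) − 17q_{Largo}.
∂π/∂q_{Largo} = 60 − 6q_{Largo} − 3q_{Mesa} = 0, so q_{Largo} = 10 − 0.5q_{Mesa}.
By the same steps for Mesa: q_{Mesa} = 8 − 0.5q_{Largo}.
Substituting the second reaction function into the first: q_{Largo} = 10 − 0.5(8 − 0.5q_{Largo}), which gives 0.75q_{Largo} = 6 ⇒ q_{Largo} = 8.
Then q_{Mesa} = 8 − 0.5·8 = 4.

8, 4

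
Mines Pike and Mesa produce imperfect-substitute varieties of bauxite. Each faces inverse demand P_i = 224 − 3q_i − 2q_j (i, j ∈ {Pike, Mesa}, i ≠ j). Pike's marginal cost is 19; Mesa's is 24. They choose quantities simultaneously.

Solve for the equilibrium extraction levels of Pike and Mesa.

Mine Pike's profit: π = q_{Pike}(224 − 3q_{Pike} − 2q_{Mesa}) − 19q_{Pike}.
∂π/∂q_{Pike} = 205 − 6q_{Pike} − 2q_{Mesa} = 0 ⇒ q_{Pike} = 205/6 − (1/3)q_{Mesa}.
Similarly q_{Mesa} = 100/3 − (1/3)q_{Pike}.
Plugging q_{Mesa} into Pike's best response: q_{Pike} = 205/6 − (1/3)(100/3 − (1/3)q_{Pike}) ⇒ (8/9)q_{Pike} = 415/18, so q_{Pike} = 25.9375.
Then q_{Mesa} = 100/3 − (1/3)·25.9375 = 24.6875.

25.9375, 24.6875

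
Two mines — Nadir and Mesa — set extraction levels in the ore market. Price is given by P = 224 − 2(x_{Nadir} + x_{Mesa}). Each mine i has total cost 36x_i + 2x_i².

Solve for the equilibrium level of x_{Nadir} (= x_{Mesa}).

18.8

Mine Nadir's profit: π = x_{Nadir}(224 − 2(x_{Nadir} + x_{Mesa})) − 36x_{Nadir} − 2x_{Nadir}².
∂π/∂x_{Nadir} = 188 − 8x_{Nadir} − 2x_{Mesa} = 0, so x_{Nadir} = 23.5 − 0.25x_{Mesa}.
By symmetry x_{Mesa} = x_{Nadir}; substituting into the reaction function, 1.25x_{Nadir} = 23.5 and x_{Nadir} = 18.8.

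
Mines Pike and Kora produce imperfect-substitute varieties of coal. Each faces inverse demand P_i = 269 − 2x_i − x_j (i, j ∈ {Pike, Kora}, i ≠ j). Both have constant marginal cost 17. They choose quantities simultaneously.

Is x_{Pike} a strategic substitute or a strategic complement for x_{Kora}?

Mine Pike's profit: π = x_{Pike}(269 − 2x_{Pike} − x_{Kora}) − 17x_{Pike}.
∂π/∂x_{Pike} = 252 − 4x_{Pike} − x_{Kora} = 0 ⇒ x_{Pike} = 63 − 0.25x_{Kora}.
The best-response slope dx_{Pike}/dx_{Kora} = −0.25 < 0: the reaction function is downward-sloping, so the choices are strategic substitutes.

strategic substitutes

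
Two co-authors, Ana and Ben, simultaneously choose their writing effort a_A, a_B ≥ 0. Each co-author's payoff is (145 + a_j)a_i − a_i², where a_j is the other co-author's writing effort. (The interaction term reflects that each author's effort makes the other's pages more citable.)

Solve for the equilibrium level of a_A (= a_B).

145

Ana's payoff is (145 + a_B)a_A − a_A².
∂π/∂a_A = 145 + a_B − 2a_A = 0, so a_A = 72.5 + 0.5a_B.
The game is symmetric, so in equilibrium a_B = a_A: the reaction function gives 0.5a_A = 72.5, hence a_A = 145.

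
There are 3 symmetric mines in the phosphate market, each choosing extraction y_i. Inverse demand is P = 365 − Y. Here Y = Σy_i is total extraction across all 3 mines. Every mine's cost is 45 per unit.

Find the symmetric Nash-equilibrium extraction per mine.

A representative mine's profit is π_i = y_i(365 − Y) − 45y_i, with Y = y_i + Σ_{j≠i} y_j.
First-order condition: 320 − 2y_i − Σ_{j≠i} y_j = 0.
Imposing symmetry (y_j = y for all j) turns Σ_{j≠i} y_j into 2y, so 320 = 4y and y = 80.

80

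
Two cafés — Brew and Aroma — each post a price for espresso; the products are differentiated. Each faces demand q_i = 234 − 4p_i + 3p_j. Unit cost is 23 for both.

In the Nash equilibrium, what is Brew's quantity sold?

168.8

Brew's profit: π = (p_{Brew} − 23)(234 − 4p_{Brew} + 3p_{Aroma}).
∂π/∂p_{Brew} = 326 − 8p_{Brew} + 3p_{Aroma} = 0 ⇒ p_{Brew} = 40.75 + 0.375p_{Aroma}.
By symmetry p_{Aroma} = p_{Brew}; substituting into the reaction function, 0.625p_{Brew} = 40.75 and p_{Brew} = 65.2.
q_{Brew} = 234 − 4·65.2 + 3·65.2 = 168.8.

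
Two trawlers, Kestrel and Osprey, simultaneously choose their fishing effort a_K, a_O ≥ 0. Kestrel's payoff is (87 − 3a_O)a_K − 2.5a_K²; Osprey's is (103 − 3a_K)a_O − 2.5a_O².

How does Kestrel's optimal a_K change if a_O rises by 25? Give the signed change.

Expanding Kestrel's payoff: 87a_K − 3a_Oa_K − 2.5a_K².
∂π/∂a_K = 87 − 3a_O − 5a_K = 0, so a_K = 17.4 − 0.6a_O.
The reaction-function slope is −0.6, so a 25-unit rise in a_O moves a_K by −0.6 × 25 = −15. Kestrel's best response falls — the actions are strategic substitutes.

-15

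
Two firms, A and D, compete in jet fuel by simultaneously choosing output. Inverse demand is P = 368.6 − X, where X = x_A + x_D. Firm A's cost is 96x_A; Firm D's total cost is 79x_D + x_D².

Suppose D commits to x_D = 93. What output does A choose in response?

Firm A's profit: π = x_A(368.6 − (x_A + x_D)) − 96x_A.
∂π/∂x_A = 272.6 − 2x_A − x_D = 0, so x_A = 136.3 − 0.5x_D.
At x_D = 93: x_A = 136.3 − 0.5·93 = 89.8.

89.8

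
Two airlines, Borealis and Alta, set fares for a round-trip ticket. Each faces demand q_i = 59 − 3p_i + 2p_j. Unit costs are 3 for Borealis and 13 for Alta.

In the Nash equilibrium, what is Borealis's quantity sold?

47.625

Borealis's profit: π = (p_{Borealis} − 3)(59 − 3p_{Borealis} + 2p_{Alta}).
∂π/∂p_{Borealis} = 68 − 6p_{Borealis} + 2p_{Alta} = 0 ⇒ p_{Borealis} = 34/3 + (1/3)p_{Alta}.
Similarly p_{Alta} = 49/3 + (1/3)p_{Borealis}.
Substituting the second reaction function into the first: p_{Borealis} = 34/3 + (1/3)(49/3 + (1/3)p_{Borealis}), which gives (8/9)p_{Borealis} = 151/9 ⇒ p_{Borealis} = 18.875.
Then p_{Alta} = 49/3 + (1/3)·18.875 = 22.625.
q_{Borealis} = 59 − 3·18.875 + 2·22.625 = 47.625.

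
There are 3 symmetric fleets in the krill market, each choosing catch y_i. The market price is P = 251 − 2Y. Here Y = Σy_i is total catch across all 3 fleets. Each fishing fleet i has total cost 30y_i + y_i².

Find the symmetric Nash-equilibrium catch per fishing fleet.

A representative fishing fleet's profit is π_i = y_i(251 − 2Y) − 30y_i − y_i², with Y = y_i + Σ_{j≠i} y_j.
First-order condition: 221 − 6y_i − 2Σ_{j≠i} y_j = 0.
Imposing symmetry (y_j = y for all j) turns Σ_{j≠i} y_j into 2y, so 221 = 10y and y = 22.1.

22.1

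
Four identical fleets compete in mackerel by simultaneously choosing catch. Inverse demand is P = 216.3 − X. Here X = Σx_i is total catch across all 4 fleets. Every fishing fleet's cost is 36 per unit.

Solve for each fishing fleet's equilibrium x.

A representative fishing fleet's profit is π_i = x_i(216.3 − X) − 36x_i, with X = x_i + Σ_{j≠i} x_j.
First-order condition: 180.3 − 2x_i − Σ_{j≠i} x_j = 0.
Imposing symmetry (x_j = x for all j) turns Σ_{j≠i} x_j into 3x, so 180.3 = 5x and x = 36.06.

36.06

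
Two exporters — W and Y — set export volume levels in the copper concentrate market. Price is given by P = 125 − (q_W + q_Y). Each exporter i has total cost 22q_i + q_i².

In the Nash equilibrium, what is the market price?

Exporter W's profit: π = q_W(125 − (q_W + q_Y)) − 22q_W − q_W².
∂π/∂q_W = 103 − 4q_W − q_Y = 0, so q_W = 25.75 − 0.25q_Y.
The game is symmetric, so in equilibrium q_Y = q_W: the reaction function gives 1.25q_W = 25.75, hence q_W = 20.6.
Equilibrium price: P = 125 − 41.2 = 83.8.

83.8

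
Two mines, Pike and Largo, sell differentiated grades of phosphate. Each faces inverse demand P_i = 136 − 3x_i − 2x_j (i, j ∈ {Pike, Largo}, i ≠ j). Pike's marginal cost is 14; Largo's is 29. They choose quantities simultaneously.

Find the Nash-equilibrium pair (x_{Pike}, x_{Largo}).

Mine Pike's profit: π = x_{Pike}(136 − 3x_{Pike} − 2x_{Largo}) − 14x_{Pike}.
∂π/∂x_{Pike} = 122 − 6x_{Pike} − 2x_{Largo} = 0 ⇒ x_{Pike} = 61/3 − (1/3)x_{Largo}.
Similarly x_{Largo} = 107/6 − (1/3)x_{Pike}.
Solving the two reaction functions simultaneously: (1 − (−1/3)(−1/3))x_{Pike} = 61/3 − (1/3)·(107/6), so (8/9)x_{Pike} = 259/18 and x_{Pike} = 16.1875.
Then x_{Largo} = 107/6 − (1/3)·16.1875 = 12.4375.

16.1875, 12.4375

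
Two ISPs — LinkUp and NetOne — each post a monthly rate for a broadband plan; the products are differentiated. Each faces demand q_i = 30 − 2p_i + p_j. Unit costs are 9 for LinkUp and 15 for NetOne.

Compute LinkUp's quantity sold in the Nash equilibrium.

LinkUp's profit: π = (p_{LinkUp} − 9)(30 − 2p_{LinkUp} + p_{NetOne}).
∂π/∂p_{LinkUp} = 48 − 4p_{LinkUp} + p_{NetOne} = 0 ⇒ p_{LinkUp} = 12 + 0.25p_{NetOne}.
Similarly p_{NetOne} = 15 + 0.25p_{LinkUp}.
Plugging p_{NetOne} into LinkUp's best response: p_{LinkUp} = 12 + 0.25(15 + 0.25p_{LinkUp}) ⇒ 0.9375p_{LinkUp} = 15.75, so p_{LinkUp} = 16.8.
Then p_{NetOne} = 15 + 0.25·16.8 = 19.2.
q_{LinkUp} = 30 − 2·16.8 + 19.2 = 15.6.

15.6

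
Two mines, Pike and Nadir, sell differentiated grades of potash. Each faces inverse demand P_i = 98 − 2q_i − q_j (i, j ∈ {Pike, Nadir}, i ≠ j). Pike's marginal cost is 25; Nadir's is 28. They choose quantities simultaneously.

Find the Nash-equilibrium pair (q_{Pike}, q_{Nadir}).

Mine Pike's profit: π = q_{Pike}(98 − 2q_{Pike} − q_{Nadir}) − 25q_{Pike}.
∂π/∂q_{Pike} = 73 − 4q_{Pike} − q_{Nadir} = 0 ⇒ q_{Pike} = 18.25 − 0.25q_{Nadir}.
Similarly q_{Nadir} = 17.5 − 0.25q_{Pike}.
Solving the two reaction functions simultaneously: (1 − (−0.25)(−0.25))q_{Pike} = 18.25 − 0.25·17.5, so 0.9375q_{Pike} = 13.875 and q_{Pike} = 14.8.
Then q_{Nadir} = 17.5 − 0.25·14.8 = 13.8.

14.8, 13.8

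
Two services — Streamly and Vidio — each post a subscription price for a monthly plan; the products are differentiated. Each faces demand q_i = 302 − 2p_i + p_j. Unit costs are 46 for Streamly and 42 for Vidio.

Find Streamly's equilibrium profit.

14382.08

Streamly's profit: π = (p_{Streamly} − 46)(302 − 2p_{Streamly} + p_{Vidio}).
∂π/∂p_{Streamly} = 394 − 4p_{Streamly} + p_{Vidio} = 0 ⇒ p_{Streamly} = 98.5 + 0.25p_{Vidio}.
Similarly p_{Vidio} = 96.5 + 0.25p_{Streamly}.
Solving the two reaction functions simultaneously: (1 − (0.25)(0.25))p_{Streamly} = 98.5 + 0.25·96.5, so 0.9375p_{Streamly} = 122.625 and p_{Streamly} = 130.8.
Then p_{Vidio} = 96.5 + 0.25·130.8 = 129.2.
q_{Streamly} = 302 − 2·130.8 + 129.2 = 169.6.
Profit = (130.8 − 46)·169.6 = 14382.08.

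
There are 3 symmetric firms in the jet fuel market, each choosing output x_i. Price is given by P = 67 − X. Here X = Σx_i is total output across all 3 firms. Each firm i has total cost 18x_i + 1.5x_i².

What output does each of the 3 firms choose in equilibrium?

7

A representative firm's profit is π_i = x_i(67 − X) − 18x_i − 1.5x_i², with X = x_i + Σ_{j≠i} x_j.
First-order condition: 49 − 5x_i − Σ_{j≠i} x_j = 0.
Imposing symmetry (x_j = x for all j) turns Σ_{j≠i} x_j into 2x, so 49 = 7x and x = 7.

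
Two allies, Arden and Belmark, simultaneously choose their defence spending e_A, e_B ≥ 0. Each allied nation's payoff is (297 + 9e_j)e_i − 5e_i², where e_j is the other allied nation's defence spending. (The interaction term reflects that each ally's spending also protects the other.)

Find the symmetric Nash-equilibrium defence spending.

Arden's payoff is (297 + 9e_B)e_A − 5e_A².
∂π/∂e_A = 297 + 9e_B − 10e_A = 0, so e_A = 29.7 + 0.9e_B.
Setting e_A = e_B in the reaction function: e_A = 29.7 + 0.9e_A, so e_A = 29.7 / 0.1 = 297.

297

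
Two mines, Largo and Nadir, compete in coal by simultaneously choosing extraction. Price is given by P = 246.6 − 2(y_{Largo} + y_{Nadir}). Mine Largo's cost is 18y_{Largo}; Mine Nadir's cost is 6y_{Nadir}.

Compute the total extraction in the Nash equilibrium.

Mine Largo's profit: π = y_{Largo}(246.6 − 2(y_{Largo} + y_{Nadir})) − 18y_{Largo}.
∂π/∂y_{Largo} = 228.6 − 4y_{Largo} − 2y_{Nadir} = 0, so y_{Largo} = 57.15 − 0.5y_{Nadir}.
By the same steps for Nadir: y_{Nadir} = 60.15 − 0.5y_{Largo}.
Solving the two reaction functions simultaneously: (1 − (−0.5)(−0.5))y_{Largo} = 57.15 − 0.5·60.15, so 0.75y_{Largo} = 27.075 and y_{Largo} = 36.1.
Then y_{Nadir} = 60.15 − 0.5·36.1 = 42.1.
Total extraction: 36.1 + 42.1 = 78.2.

78.2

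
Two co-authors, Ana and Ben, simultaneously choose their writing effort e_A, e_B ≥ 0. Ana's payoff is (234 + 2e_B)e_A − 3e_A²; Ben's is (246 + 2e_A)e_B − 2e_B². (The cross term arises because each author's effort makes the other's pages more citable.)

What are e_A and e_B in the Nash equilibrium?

Expanding Ana's payoff: 234e_A + 2e_Be_A − 3e_A².
∂π/∂e_A = 234 + 2e_B − 6e_A = 0, so e_A = 39 + (1/3)e_B.
Likewise for Ben: e_B = 61.5 + 0.5e_A.
Plugging e_B into Ana's best response: e_A = 39 + (1/3)(61.5 + 0.5e_A) ⇒ (5/6)e_A = 59.5, so e_A = 71.4.
Then e_B = 61.5 + 0.5·71.4 = 97.2.

71.4, 97.2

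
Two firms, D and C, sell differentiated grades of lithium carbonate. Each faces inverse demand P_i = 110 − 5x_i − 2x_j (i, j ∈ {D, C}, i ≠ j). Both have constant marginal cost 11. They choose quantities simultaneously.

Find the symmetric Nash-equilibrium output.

Firm D's profit: π = x_D(110 − 5x_D − 2x_C) − 11x_D.
∂π/∂x_D = 99 − 10x_D − 2x_C = 0 ⇒ x_D = 9.9 − 0.2x_C.
The game is symmetric, so in equilibrium x_C = x_D: the reaction function gives 1.2x_D = 9.9, hence x_D = 8.25.

8.25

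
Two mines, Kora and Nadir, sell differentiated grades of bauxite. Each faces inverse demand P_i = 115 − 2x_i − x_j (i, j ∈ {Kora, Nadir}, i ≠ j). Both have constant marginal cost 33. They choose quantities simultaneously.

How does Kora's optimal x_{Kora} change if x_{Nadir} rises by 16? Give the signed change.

-4

Mine Kora's profit: π = x_{Kora}(115 − 2x_{Kora} − x_{Nadir}) − 33x_{Kora}.
∂π/∂x_{Kora} = 82 − 4x_{Kora} − x_{Nadir} = 0 ⇒ x_{Kora} = 20.5 − 0.25x_{Nadir}.
The reaction-function slope is −0.25, so a 16-unit rise in x_{Nadir} moves x_{Kora} by −0.25 × 16 = −4. Kora's best response falls — the actions are strategic substitutes.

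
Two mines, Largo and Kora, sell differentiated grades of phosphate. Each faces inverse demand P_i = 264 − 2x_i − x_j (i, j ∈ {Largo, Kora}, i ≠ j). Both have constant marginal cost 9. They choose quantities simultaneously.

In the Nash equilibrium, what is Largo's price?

111

Mine Largo's profit: π = x_{Largo}(264 − 2x_{Largo} − x_{Kora}) − 9x_{Largo}.
∂π/∂x_{Largo} = 255 − 4x_{Largo} − x_{Kora} = 0 ⇒ x_{Largo} = 63.75 − 0.25x_{Kora}.
The game is symmetric, so in equilibrium x_{Kora} = x_{Largo}: the reaction function gives 1.25x_{Largo} = 63.75, hence x_{Largo} = 51.
P_{Largo} = 264 − 2·51 − 51 = 111.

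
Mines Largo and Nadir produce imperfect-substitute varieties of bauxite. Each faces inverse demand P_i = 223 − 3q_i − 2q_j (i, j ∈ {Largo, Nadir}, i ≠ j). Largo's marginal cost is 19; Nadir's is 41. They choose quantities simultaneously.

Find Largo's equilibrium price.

Mine Largo's profit: π = q_{Largo}(223 − 3q_{Largo} − 2q_{Nadir}) − 19q_{Largo}.
∂π/∂q_{Largo} = 204 − 6q_{Largo} − 2q_{Nadir} = 0 ⇒ q_{Largo} = 34 − (1/3)q_{Nadir}.
Similarly q_{Nadir} = 91/3 − (1/3)q_{Largo}.
Substituting the second reaction function into the first: q_{Largo} = 34 − (1/3)(91/3 − (1/3)q_{Largo}), which gives (8/9)q_{Largo} = 215/9 ⇒ q_{Largo} = 26.875.
Then q_{Nadir} = 91/3 − (1/3)·26.875 = 21.375.
P_{Largo} = 223 − 3·26.875 − 2·21.375 = 99.625.

99.625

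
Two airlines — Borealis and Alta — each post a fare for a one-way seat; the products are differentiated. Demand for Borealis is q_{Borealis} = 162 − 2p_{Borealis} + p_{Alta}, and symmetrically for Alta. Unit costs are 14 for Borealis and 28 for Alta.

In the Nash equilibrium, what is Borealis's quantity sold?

102.4

Borealis's profit: π = (p_{Borealis} − 14)(162 − 2p_{Borealis} + p_{Alta}).
∂π/∂p_{Borealis} = 190 − 4p_{Borealis} + p_{Alta} = 0 ⇒ p_{Borealis} = 47.5 + 0.25p_{Alta}.
Similarly p_{Alta} = 54.5 + 0.25p_{Borealis}.
Solving the two reaction functions simultaneously: (1 − (0.25)(0.25))p_{Borealis} = 47.5 + 0.25·54.5, so 0.9375p_{Borealis} = 61.125 and p_{Borealis} = 65.2.
Then p_{Alta} = 54.5 + 0.25·65.2 = 70.8.
q_{Borealis} = 162 − 2·65.2 + 70.8 = 102.4.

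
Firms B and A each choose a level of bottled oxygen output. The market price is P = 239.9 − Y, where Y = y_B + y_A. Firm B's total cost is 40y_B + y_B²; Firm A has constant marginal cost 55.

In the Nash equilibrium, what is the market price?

Firm B's profit: π = y_B(239.9 − (y_B + y_A)) − 40y_B − y_B².
∂π/∂y_B = 199.9 − 4y_B − y_A = 0, so y_B = 49.975 − 0.25y_A.
For A: ∂π/∂y_A = 184.9 − 2y_A − y_B = 0 ⇒ y_A = 92.45 − 0.5y_B.
Plugging y_A into B's best response: y_B = 49.975 − 0.25(92.45 − 0.5y_B) ⇒ 0.875y_B = 26.8625, so y_B = 30.7.
Then y_A = 92.45 − 0.5·30.7 = 77.1.
Equilibrium price: P = 239.9 − 107.8 = 132.1.

132.1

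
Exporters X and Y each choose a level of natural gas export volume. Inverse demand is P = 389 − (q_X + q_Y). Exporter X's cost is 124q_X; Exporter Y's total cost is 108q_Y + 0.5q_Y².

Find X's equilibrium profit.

10567.84

Exporter X's profit: π = q_X(389 − (q_X + q_Y)) − 124q_X.
∂π/∂q_X = 265 − 2q_X − q_Y = 0, so q_X = 132.5 − 0.5q_Y.
For Y: ∂π/∂q_Y = 281 − 3q_Y − q_X = 0 ⇒ q_Y = 281/3 − (1/3)q_X.
Solving the two reaction functions simultaneously: (1 − (−0.5)(−1/3))q_X = 132.5 − 0.5·(281/3), so (5/6)q_X = 257/3 and q_X = 102.8.
Then q_Y = 281/3 − (1/3)·102.8 = 59.4.
Price P = 389 − 162.2 = 226.8.
X's profit: (226.8 − 124)·102.8 = 10567.84.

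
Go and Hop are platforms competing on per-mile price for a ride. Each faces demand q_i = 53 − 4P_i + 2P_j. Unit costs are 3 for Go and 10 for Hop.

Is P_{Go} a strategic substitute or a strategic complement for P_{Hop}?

Go's profit: π = (P_{Go} − 3)(53 − 4P_{Go} + 2P_{Hop}).
∂π/∂P_{Go} = 65 − 8P_{Go} + 2P_{Hop} = 0 ⇒ P_{Go} = 8.125 + 0.25P_{Hop}.
The best-response slope dP_{Go}/dP_{Hop} = 0.25 > 0: the reaction function is upward-sloping, so the choices are strategic complements.

strategic complements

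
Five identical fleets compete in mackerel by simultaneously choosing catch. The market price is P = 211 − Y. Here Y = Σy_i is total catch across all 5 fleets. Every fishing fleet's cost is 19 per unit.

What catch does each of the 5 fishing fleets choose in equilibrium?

32

A representative fishing fleet's profit is π_i = y_i(211 − Y) − 19y_i, with Y = y_i + Σ_{j≠i} y_j.
First-order condition: 192 − 2y_i − Σ_{j≠i} y_j = 0.
Imposing symmetry (y_j = y for all j) turns Σ_{j≠i} y_j into 4y, so 192 = 6y and y = 32.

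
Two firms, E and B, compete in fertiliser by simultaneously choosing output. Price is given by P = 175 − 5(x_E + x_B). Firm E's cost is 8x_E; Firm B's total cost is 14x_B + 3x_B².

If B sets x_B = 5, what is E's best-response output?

14.2

Firm E's profit: π = x_E(175 − 5(x_E + x_B)) − 8x_E.
∂π/∂x_E = 167 − 10x_E − 5x_B = 0, so x_E = 16.7 − 0.5x_B.
At x_B = 5: x_E = 16.7 − 0.5·5 = 14.2.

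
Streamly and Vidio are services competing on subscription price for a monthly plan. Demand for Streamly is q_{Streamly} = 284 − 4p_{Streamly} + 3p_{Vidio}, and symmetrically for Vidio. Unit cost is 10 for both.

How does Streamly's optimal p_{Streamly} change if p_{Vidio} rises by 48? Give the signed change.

Streamly's profit: π = (p_{Streamly} − 10)(284 − 4p_{Streamly} + 3p_{Vidio}).
∂π/∂p_{Streamly} = 324 − 8p_{Streamly} + 3p_{Vidio} = 0 ⇒ p_{Streamly} = 40.5 + 0.375p_{Vidio}.
The reaction-function slope is 0.375, so a 48-unit rise in p_{Vidio} moves p_{Streamly} by 0.375 × 48 = 18. Streamly's best response rises — the actions are strategic complements.

18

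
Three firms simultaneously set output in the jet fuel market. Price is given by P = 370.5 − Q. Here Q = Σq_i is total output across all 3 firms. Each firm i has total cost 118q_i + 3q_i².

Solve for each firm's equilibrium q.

A representative firm's profit is π_i = q_i(370.5 − Q) − 118q_i − 3q_i², with Q = q_i + Σ_{j≠i} q_j.
First-order condition: 252.5 − 8q_i − Σ_{j≠i} q_j = 0.
In a symmetric equilibrium every firm chooses the same q, so Σ_{j≠i} q_j = 2q. The condition becomes 252.5 − 10q = 0, giving q = 252.5/10 = 25.25.

25.25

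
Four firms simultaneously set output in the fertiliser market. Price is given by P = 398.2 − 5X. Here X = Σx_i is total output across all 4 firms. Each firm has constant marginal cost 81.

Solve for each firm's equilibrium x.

12.688

A representative firm's profit is π_i = x_i(398.2 − 5X) − 81x_i, with X = x_i + Σ_{j≠i} x_j.
First-order condition: 317.2 − 10x_i − 5Σ_{j≠i} x_j = 0.
Imposing symmetry (x_j = x for all j) turns Σ_{j≠i} x_j into 3x, so 317.2 = 25x and x = 12.688.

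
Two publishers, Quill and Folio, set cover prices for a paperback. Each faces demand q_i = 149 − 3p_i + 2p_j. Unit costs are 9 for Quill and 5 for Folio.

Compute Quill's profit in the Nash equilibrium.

Quill's profit: π = (p_{Quill} − 9)(149 − 3p_{Quill} + 2p_{Folio}).
∂π/∂p_{Quill} = 176 − 6p_{Quill} + 2p_{Folio} = 0 ⇒ p_{Quill} = 88/3 + (1/3)p_{Folio}.
Similarly p_{Folio} = 82/3 + (1/3)p_{Quill}.
Solving the two reaction functions simultaneously: (1 − (1/3)(1/3))p_{Quill} = 88/3 + (1/3)·(82/3), so (8/9)p_{Quill} = 346/9 and p_{Quill} = 43.25.
Then p_{Folio} = 82/3 + (1/3)·43.25 = 41.75.
q_{Quill} = 149 − 3·43.25 + 2·41.75 = 102.75.
Profit = (43.25 − 9)·102.75 = 3519.1875.

3519.1875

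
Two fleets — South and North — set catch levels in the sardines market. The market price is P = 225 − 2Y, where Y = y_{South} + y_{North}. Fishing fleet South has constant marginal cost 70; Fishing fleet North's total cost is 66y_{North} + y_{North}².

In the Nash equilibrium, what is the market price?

131.2

Fishing fleet South's profit: π = y_{South}(225 − 2(y_{South} + y_{North})) − 70y_{South}.
∂π/∂y_{South} = 155 − 4y_{South} − 2y_{North} = 0, so y_{South} = 38.75 − 0.5y_{North}.
For North: ∂π/∂y_{North} = 159 − 6y_{North} − 2y_{South} = 0 ⇒ y_{North} = 26.5 − (1/3)y_{South}.
Solving the two reaction functions simultaneously: (1 − (−0.5)(−1/3))y_{South} = 38.75 − 0.5·26.5, so (5/6)y_{South} = 25.5 and y_{South} = 30.6.
Then y_{North} = 26.5 − (1/3)·30.6 = 16.3.
Equilibrium price: P = 225 − 2·46.9 = 131.2.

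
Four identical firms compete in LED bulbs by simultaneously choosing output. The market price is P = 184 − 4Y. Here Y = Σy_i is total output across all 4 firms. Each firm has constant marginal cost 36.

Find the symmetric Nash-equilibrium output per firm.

7.4

A representative firm's profit is π_i = y_i(184 − 4Y) − 36y_i, with Y = y_i + Σ_{j≠i} y_j.
First-order condition: 148 − 8y_i − 4Σ_{j≠i} y_j = 0.
With identical firms, set every y_j = y: then 148 − 8y − 12y = 0, i.e. y = 148/20 = 7.4.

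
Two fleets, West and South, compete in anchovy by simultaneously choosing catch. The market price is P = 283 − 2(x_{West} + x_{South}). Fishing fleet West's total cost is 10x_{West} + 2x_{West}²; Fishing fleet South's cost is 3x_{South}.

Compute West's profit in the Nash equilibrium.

Fishing fleet West's profit: π = x_{West}(283 − 2(x_{West} + x_{South})) − 10x_{West} − 2x_{West}².
∂π/∂x_{West} = 273 − 8x_{West} − 2x_{South} = 0, so x_{West} = 34.125 − 0.25x_{South}.
For South: ∂π/∂x_{South} = 280 − 4x_{South} − 2x_{West} = 0 ⇒ x_{South} = 70 − 0.5x_{West}.
Substituting the second reaction function into the first: x_{West} = 34.125 − 0.25(70 − 0.5x_{West}), which gives 0.875x_{West} = 16.625 ⇒ x_{West} = 19.
Then x_{South} = 70 − 0.5·19 = 60.5.
Price P = 283 − 2·79.5 = 124.
West's profit: (124 − 10)·19 − 2(19)² = 1444.

1444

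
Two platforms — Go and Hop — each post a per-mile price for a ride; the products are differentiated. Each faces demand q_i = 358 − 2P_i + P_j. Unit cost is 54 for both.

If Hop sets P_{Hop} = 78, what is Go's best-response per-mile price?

136

Go's profit: π = (P_{Go} − 54)(358 − 2P_{Go} + P_{Hop}).
∂π/∂P_{Go} = 466 − 4P_{Go} + P_{Hop} = 0 ⇒ P_{Go} = 116.5 + 0.25P_{Hop}.
At P_{Hop} = 78: P_{Go} = 116.5 + 0.25·78 = 136.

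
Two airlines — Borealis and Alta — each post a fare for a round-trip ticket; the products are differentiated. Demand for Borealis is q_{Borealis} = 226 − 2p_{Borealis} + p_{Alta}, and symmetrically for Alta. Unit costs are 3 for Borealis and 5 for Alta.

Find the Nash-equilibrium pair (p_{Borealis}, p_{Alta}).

Borealis's profit: π = (p_{Borealis} − 3)(226 − 2p_{Borealis} + p_{Alta}).
∂π/∂p_{Borealis} = 232 − 4p_{Borealis} + p_{Alta} = 0 ⇒ p_{Borealis} = 58 + 0.25p_{Alta}.
Similarly p_{Alta} = 59 + 0.25p_{Borealis}.
Substituting the second reaction function into the first: p_{Borealis} = 58 + 0.25(59 + 0.25p_{Borealis}), which gives 0.9375p_{Borealis} = 72.75 ⇒ p_{Borealis} = 77.6.
Then p_{Alta} = 59 + 0.25·77.6 = 78.4.

77.6, 78.4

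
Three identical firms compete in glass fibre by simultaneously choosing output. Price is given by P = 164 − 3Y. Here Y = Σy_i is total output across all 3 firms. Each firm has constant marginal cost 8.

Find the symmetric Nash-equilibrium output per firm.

A representative firm's profit is π_i = y_i(164 − 3Y) − 8y_i, with Y = y_i + Σ_{j≠i} y_j.
First-order condition: 156 − 6y_i − 3Σ_{j≠i} y_j = 0.
With identical firms, set every y_j = y: then 156 − 6y − 6y = 0, i.e. y = 156/12 = 13.

13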